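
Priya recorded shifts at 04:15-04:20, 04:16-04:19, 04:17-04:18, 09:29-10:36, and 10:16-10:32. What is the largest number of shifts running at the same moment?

3

Sweep endpoints in order; track running count of active intervals.
Peak of 3 reached at 04:17.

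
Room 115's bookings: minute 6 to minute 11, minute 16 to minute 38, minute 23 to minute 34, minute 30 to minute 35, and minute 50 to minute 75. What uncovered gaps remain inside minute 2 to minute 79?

minute 2 to minute 6, minute 11 to minute 16, minute 38 to minute 50, minute 75 to minute 79

The merged coverage is minute 6 to minute 11, minute 16 to minute 38, minute 50 to minute 75.
Complement within minute 2 to minute 79: minute 2 to minute 6, minute 11 to minute 16, minute 38 to minute 50, minute 75 to minute 79.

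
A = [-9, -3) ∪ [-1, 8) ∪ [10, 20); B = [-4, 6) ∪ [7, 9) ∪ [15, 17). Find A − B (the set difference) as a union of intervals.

[-9, -3) minus B → [-9, -4).
[-1, 8) minus B → [6, 7).
[10, 20) minus B → [10, 15), [17, 20).

[-9, -4) ∪ [6, 7) ∪ [10, 15) ∪ [17, 20)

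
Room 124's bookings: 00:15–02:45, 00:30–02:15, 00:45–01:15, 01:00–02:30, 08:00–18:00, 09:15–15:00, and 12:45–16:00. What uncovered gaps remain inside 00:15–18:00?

02:45-08:00

Covered (merged): 00:15-02:45, 08:00-18:00.
Uncovered inside 00:15-18:00: 02:45-08:00.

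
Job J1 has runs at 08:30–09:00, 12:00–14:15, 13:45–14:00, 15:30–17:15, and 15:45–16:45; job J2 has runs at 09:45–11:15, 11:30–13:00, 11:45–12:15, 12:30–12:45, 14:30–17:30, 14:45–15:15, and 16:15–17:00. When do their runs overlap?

A, merged: 08:30–09:00, 12:00–14:15, 15:30–17:15.
B, merged: 09:45–11:15, 11:30–13:00, 14:30–17:30.
08:30–09:00 meets no B interval.
12:00–14:15 ∩ B → 12:00–13:00.
15:30–17:15 ∩ B → 15:30–17:15.

12:00–13:00, 15:30–17:15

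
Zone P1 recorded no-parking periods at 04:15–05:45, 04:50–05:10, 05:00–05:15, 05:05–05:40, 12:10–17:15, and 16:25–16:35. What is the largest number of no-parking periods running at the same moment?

Sweep endpoints in order; track running count of active intervals.
Peak of 4 reached at 05:05.

4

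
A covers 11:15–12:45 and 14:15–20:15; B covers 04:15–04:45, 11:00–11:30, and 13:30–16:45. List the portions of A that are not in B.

11:30–12:45, 16:45–20:15

11:15–12:45 \ B = 11:30–12:45.
14:15–20:15 \ B = 16:45–20:15.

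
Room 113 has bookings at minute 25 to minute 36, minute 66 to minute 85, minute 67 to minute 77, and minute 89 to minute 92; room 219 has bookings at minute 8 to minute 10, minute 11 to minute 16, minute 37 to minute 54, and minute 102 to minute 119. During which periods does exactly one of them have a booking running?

minute 8 to minute 10, minute 11 to minute 16, minute 25 to minute 36, minute 37 to minute 54, minute 66 to minute 85, minute 89 to minute 92, minute 102 to minute 119

A, merged: minute 25 to minute 36, minute 66 to minute 85, minute 89 to minute 92.
A but not B: minute 25 to minute 36, minute 66 to minute 85, minute 89 to minute 92.
B but not A: minute 8 to minute 10, minute 11 to minute 16, minute 37 to minute 54, minute 102 to minute 119.
Combining gives A △ B.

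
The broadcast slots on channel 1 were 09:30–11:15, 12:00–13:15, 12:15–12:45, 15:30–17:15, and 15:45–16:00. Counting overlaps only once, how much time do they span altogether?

4 h 45 min

Merged: 09:30–11:15, 12:00–13:15, 15:30–17:15.
Lengths: 1 h 45 min + 1 h 15 min + 1 h 45 min = 4 h 45 min.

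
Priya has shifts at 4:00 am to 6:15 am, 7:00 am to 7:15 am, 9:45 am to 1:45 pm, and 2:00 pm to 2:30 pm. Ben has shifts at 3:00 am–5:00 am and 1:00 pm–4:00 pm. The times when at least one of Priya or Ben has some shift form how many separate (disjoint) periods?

A ∪ B = 3:00 am-6:15 am, 7:00 am-7:15 am, 9:45 am-4:00 pm.
That is 3 disjoint pieces.

3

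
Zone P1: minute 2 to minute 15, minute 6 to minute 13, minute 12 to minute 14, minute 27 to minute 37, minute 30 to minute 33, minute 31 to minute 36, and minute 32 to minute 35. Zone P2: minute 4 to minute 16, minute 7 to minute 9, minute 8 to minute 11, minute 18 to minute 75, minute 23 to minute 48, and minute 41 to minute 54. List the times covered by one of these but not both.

A, merged: minute 2 to minute 15, minute 27 to minute 37.
B, merged: minute 4 to minute 16, minute 18 to minute 75.
Only in the first: minute 2 to minute 4.
Only in the second: minute 15 to minute 16, minute 18 to minute 27, minute 37 to minute 75.
Together these are the periods covered by exactly one.

minute 2 to minute 4, minute 15 to minute 16, minute 18 to minute 27, minute 37 to minute 75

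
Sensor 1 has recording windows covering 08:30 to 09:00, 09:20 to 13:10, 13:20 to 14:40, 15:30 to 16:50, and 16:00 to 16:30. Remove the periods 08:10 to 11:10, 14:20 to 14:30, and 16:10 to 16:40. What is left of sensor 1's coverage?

11:10–13:10, 13:20–14:20, 14:30–14:40, 15:30–16:10, 16:40–16:50

First set merges to 08:30–09:00, 09:20–13:10, 13:20–14:40, 15:30–16:50.
08:30–09:00: entirely removed.
09:20–13:10 \ B = 11:10–13:10.
13:20–14:40 \ B = 13:20–14:20, 14:30–14:40.
15:30–16:50 \ B = 15:30–16:10, 16:40–16:50.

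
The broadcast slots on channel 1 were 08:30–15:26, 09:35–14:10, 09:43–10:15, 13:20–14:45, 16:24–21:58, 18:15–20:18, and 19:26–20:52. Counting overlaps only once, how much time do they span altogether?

12 h 30 min

Merged: 08:30–15:26, 16:24–21:58.
Lengths: 6 h 56 min + 5 h 34 min = 12 h 30 min.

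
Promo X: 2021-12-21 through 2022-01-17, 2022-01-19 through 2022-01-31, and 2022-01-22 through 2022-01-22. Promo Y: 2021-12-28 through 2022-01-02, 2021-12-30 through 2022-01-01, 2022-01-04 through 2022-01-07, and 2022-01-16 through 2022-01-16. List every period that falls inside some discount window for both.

First set merges to 2021-12-21 through 2022-01-17, 2022-01-19 through 2022-01-31.
Second set merges to 2021-12-28 through 2022-01-02, 2022-01-04 through 2022-01-07, 2022-01-16 through 2022-01-16.
2021-12-21 through 2022-01-17 meets the second set on 2021-12-28 through 2022-01-02, 2022-01-04 through 2022-01-07, 2022-01-16 through 2022-01-16.
2022-01-19 through 2022-01-31: no overlap with the second set.

2021-12-28 through 2022-01-02, 2022-01-04 through 2022-01-07, 2022-01-16 through 2022-01-16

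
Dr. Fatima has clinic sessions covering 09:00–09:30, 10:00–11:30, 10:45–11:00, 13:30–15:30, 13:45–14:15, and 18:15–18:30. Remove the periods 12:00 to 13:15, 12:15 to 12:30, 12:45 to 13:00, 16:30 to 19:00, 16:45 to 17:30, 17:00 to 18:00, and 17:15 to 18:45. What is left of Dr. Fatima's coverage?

09:00–09:30, 10:00–11:30, 13:30–15:30

A, merged: 09:00–09:30, 10:00–11:30, 13:30–15:30, 18:15–18:30.
B, merged: 12:00–13:15, 16:30–19:00.
09:00–09:30 is untouched.
10:00–11:30 is untouched.
13:30–15:30 is untouched.
18:15–18:30 lies entirely inside B → drops out.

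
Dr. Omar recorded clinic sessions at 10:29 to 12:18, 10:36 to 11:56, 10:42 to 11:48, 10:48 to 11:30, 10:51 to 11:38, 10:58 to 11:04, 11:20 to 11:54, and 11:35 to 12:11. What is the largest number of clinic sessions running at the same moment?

Sweep endpoints in order; track running count of active intervals.
Peak of 6 reached at 10:58.

6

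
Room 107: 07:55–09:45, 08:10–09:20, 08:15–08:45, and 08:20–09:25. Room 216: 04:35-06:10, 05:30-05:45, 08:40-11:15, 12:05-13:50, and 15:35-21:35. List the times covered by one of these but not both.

04:35-06:10, 07:55-08:40, 09:45-11:15, 12:05-13:50, 15:35-21:35

Merge the first list: 07:55-09:45.
Merge the second list: 04:35-06:10, 08:40-11:15, 12:05-13:50, 15:35-21:35.
A \ B = 07:55-08:40.
B \ A = 04:35-06:10, 09:45-11:15, 12:05-13:50, 15:35-21:35.
Union of the two gives the symmetric difference.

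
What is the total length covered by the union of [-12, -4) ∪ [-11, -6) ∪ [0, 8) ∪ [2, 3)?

Merged: [-12, -4), [0, 8).
Lengths: 8 + 8 = 16.

16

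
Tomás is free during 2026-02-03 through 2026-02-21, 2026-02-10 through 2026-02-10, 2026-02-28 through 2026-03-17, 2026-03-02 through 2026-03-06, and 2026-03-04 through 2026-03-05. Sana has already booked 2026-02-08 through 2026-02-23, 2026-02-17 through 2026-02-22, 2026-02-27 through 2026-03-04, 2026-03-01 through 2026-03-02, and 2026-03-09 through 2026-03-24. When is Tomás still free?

A, merged: 2026-02-03 through 2026-02-21, 2026-02-28 through 2026-03-17.
B, merged: 2026-02-08 through 2026-02-23, 2026-02-27 through 2026-03-04, 2026-03-09 through 2026-03-24.
2026-02-03 through 2026-02-21 \ B = 2026-02-03 through 2026-02-07.
2026-02-28 through 2026-03-17 \ B = 2026-03-05 through 2026-03-08.

2026-02-03 through 2026-02-07, 2026-03-05 through 2026-03-08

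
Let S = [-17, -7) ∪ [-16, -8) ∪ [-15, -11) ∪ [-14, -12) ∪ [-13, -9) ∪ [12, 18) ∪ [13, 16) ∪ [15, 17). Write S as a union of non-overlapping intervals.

[-16, -8) overlaps/touches [-17, -7) → extend to [-17, -7).
[-15, -11) overlaps/touches [-17, -7) → extend to [-17, -7).
[-14, -12) overlaps/touches [-17, -7) → extend to [-17, -7).
[-13, -9) overlaps/touches [-17, -7) → extend to [-17, -7).
[12, 18) is disjoint → start new block.
[13, 16) overlaps/touches [12, 18) → extend to [12, 18).
[15, 17) overlaps/touches [12, 18) → extend to [12, 18).

[-17, -7) ∪ [12, 18)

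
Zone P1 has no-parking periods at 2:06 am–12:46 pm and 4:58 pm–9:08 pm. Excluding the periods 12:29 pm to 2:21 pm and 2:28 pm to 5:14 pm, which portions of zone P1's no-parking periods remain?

2:06 am-12:29 pm, 5:14 pm-9:08 pm

2:06 am-12:46 pm minus B → 2:06 am-12:29 pm.
4:58 pm-9:08 pm minus B → 5:14 pm-9:08 pm.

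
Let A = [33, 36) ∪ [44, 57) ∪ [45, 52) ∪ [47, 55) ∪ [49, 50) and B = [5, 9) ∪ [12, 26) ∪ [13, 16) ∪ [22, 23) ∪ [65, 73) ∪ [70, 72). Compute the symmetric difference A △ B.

[5, 9) ∪ [12, 26) ∪ [33, 36) ∪ [44, 57) ∪ [65, 73)

Merge the first list: [33, 36), [44, 57).
Merge the second list: [5, 9), [12, 26), [65, 73).
A but not B: [33, 36), [44, 57).
B but not A: [5, 9), [12, 26), [65, 73).
Combining gives A △ B.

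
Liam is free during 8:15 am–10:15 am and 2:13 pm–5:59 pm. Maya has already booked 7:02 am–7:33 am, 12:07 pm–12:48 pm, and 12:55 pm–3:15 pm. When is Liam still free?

8:15 am–10:15 am, 3:15 pm–5:59 pm

8:15 am–10:15 am is untouched.
2:13 pm–5:59 pm with B removed leaves 3:15 pm–5:59 pm.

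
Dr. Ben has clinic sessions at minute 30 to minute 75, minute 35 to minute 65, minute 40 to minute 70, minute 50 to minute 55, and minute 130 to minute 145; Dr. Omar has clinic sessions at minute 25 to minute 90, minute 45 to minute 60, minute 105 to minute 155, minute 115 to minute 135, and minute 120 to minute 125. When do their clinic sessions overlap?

minute 30 to minute 75, minute 130 to minute 145

Merge the first list: minute 30 to minute 75, minute 130 to minute 145.
Merge the second list: minute 25 to minute 90, minute 105 to minute 155.
minute 30 to minute 75 overlaps B on minute 30 to minute 75.
minute 130 to minute 145 overlaps B on minute 130 to minute 145.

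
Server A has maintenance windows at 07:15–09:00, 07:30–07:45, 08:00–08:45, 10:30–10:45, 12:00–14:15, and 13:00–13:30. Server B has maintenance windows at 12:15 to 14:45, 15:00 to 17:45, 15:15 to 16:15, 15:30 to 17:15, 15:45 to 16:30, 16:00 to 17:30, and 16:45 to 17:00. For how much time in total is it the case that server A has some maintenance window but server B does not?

2 h 15 min

First set merges to 07:15–09:00, 10:30–10:45, 12:00–14:15.
Second set merges to 12:15–14:45, 15:00–17:45.
A \ B = 07:15–09:00, 10:30–10:45, 12:00–12:15.
Total: 1 h 45 min + 15 min + 15 min = 2 h 15 min.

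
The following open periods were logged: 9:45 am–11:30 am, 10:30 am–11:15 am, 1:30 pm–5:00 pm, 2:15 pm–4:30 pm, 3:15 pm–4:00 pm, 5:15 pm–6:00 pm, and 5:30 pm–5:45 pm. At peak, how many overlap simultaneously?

3

Sweep endpoints in order; track running count of active intervals.
Peak of 3 reached at 3:15 pm.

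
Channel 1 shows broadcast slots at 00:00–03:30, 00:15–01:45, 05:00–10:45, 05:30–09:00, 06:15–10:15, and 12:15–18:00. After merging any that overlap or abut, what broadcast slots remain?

00:00-03:30, 05:00-10:45, 12:15-18:00

00:15-01:45 overlaps/touches 00:00-03:30 → extend to 00:00-03:30.
05:00-10:45 is disjoint → start new block.
05:30-09:00 overlaps/touches 05:00-10:45 → extend to 05:00-10:45.
06:15-10:15 overlaps/touches 05:00-10:45 → extend to 05:00-10:45.
12:15-18:00 is disjoint → start new block.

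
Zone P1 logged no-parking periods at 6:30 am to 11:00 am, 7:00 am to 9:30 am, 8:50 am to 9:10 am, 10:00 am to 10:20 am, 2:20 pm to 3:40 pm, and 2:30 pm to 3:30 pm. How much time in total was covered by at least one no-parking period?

5 h 50 min

Merged: 6:30 am–11:00 am, 2:20 pm–3:40 pm.
Lengths: 4 h 30 min + 1 h 20 min = 5 h 50 min.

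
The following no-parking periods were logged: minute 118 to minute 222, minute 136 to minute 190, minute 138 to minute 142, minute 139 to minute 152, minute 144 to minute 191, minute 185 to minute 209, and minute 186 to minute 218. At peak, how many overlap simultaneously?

Walk the sorted start/end points keeping a running depth.
The depth first hits 5 at minute 186.

5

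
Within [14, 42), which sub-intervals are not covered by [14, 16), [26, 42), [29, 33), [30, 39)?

[16, 26)

Covered (merged): [14, 16), [26, 42).
Gaps within [14, 42): [16, 26).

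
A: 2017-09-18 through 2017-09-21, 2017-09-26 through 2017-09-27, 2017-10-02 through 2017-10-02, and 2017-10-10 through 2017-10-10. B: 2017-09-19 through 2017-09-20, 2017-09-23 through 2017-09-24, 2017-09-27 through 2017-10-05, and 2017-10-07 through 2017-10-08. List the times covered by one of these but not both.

2017-09-18 through 2017-09-18, 2017-09-21 through 2017-09-21, 2017-09-23 through 2017-09-24, 2017-09-26 through 2017-09-26, 2017-09-28 through 2017-10-01, 2017-10-03 through 2017-10-05, 2017-10-07 through 2017-10-08, 2017-10-10 through 2017-10-10

A but not B: 2017-09-18 through 2017-09-18, 2017-09-21 through 2017-09-21, 2017-09-26 through 2017-09-26, 2017-10-10 through 2017-10-10.
B but not A: 2017-09-23 through 2017-09-24, 2017-09-28 through 2017-10-01, 2017-10-03 through 2017-10-05, 2017-10-07 through 2017-10-08.
Combining gives A △ B.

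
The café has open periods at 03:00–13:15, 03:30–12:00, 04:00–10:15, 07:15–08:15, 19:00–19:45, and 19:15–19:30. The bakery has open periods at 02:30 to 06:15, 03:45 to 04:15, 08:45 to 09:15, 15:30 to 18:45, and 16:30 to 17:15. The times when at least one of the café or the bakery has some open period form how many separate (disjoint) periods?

A, merged: 03:00-13:15, 19:00-19:45.
B, merged: 02:30-06:15, 08:45-09:15, 15:30-18:45.
A ∪ B = 02:30-13:15, 15:30-18:45, 19:00-19:45.
That is 3 disjoint pieces.

3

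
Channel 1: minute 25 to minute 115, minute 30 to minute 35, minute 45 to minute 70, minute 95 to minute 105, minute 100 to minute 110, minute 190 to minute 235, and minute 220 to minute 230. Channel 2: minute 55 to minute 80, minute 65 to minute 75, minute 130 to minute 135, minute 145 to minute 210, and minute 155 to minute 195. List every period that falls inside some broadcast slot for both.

Merge the first list: minute 25 to minute 115, minute 190 to minute 235.
Merge the second list: minute 55 to minute 80, minute 130 to minute 135, minute 145 to minute 210.
minute 25 to minute 115 ∩ B → minute 55 to minute 80.
minute 190 to minute 235 ∩ B → minute 190 to minute 210.

minute 55 to minute 80, minute 190 to minute 210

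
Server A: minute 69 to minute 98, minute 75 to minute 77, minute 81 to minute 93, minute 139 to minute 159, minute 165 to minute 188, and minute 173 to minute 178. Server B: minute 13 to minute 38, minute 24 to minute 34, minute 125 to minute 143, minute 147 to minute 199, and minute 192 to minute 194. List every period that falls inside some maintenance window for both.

A, merged: minute 69 to minute 98, minute 139 to minute 159, minute 165 to minute 188.
B, merged: minute 13 to minute 38, minute 125 to minute 143, minute 147 to minute 199.
minute 69 to minute 98: no overlap with the second set.
minute 139 to minute 159 meets the second set on minute 139 to minute 143, minute 147 to minute 159.
minute 165 to minute 188 meets the second set on minute 165 to minute 188.

minute 139 to minute 143, minute 147 to minute 159, minute 165 to minute 188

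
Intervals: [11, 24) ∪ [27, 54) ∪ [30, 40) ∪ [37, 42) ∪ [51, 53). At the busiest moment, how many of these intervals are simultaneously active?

3

Walk the sorted start/end points keeping a running depth.
The depth first hits 3 at 37.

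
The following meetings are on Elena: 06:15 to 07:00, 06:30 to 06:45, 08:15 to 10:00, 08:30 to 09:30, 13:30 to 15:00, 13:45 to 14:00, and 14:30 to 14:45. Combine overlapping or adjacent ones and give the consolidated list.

06:30-06:45 overlaps/touches 06:15-07:00 → extend to 06:15-07:00.
08:15-10:00 is disjoint → start new block.
08:30-09:30 overlaps/touches 08:15-10:00 → extend to 08:15-10:00.
13:30-15:00 is disjoint → start new block.
13:45-14:00 overlaps/touches 13:30-15:00 → extend to 13:30-15:00.
14:30-14:45 overlaps/touches 13:30-15:00 → extend to 13:30-15:00.

06:15-07:00, 08:15-10:00, 13:30-15:00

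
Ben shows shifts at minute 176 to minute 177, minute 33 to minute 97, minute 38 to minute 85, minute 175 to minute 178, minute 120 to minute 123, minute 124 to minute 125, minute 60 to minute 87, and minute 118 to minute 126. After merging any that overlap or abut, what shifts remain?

Sort by start: minute 33 to minute 97, minute 38 to minute 85, minute 60 to minute 87, minute 118 to minute 126, minute 120 to minute 123, minute 124 to minute 125, minute 175 to minute 178, minute 176 to minute 177.
minute 38 to minute 85 overlaps/touches minute 33 to minute 97 → extend to minute 33 to minute 97.
minute 60 to minute 87 overlaps/touches minute 33 to minute 97 → extend to minute 33 to minute 97.
minute 118 to minute 126 is disjoint → start new block.
minute 120 to minute 123 overlaps/touches minute 118 to minute 126 → extend to minute 118 to minute 126.
minute 124 to minute 125 overlaps/touches minute 118 to minute 126 → extend to minute 118 to minute 126.
minute 175 to minute 178 is disjoint → start new block.
minute 176 to minute 177 overlaps/touches minute 175 to minute 178 → extend to minute 175 to minute 178.

minute 33 to minute 97, minute 118 to minute 126, minute 175 to minute 178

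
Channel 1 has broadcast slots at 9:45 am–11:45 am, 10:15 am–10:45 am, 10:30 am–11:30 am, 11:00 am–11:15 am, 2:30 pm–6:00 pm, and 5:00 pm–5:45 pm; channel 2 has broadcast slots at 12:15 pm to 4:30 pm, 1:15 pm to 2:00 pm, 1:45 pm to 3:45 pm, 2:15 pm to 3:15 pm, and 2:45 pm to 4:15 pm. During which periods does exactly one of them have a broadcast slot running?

9:45 am–11:45 am, 12:15 pm–2:30 pm, 4:30 pm–6:00 pm

Merge the first list: 9:45 am–11:45 am, 2:30 pm–6:00 pm.
Merge the second list: 12:15 pm–4:30 pm.
A \ B = 9:45 am–11:45 am, 4:30 pm–6:00 pm.
B \ A = 12:15 pm–2:30 pm.
Union of the two gives the symmetric difference.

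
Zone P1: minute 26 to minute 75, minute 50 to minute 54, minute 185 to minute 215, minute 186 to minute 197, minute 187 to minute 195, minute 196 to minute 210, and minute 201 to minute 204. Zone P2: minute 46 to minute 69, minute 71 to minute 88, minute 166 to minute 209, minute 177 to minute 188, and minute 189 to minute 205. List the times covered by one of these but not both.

First set merges to minute 26 to minute 75, minute 185 to minute 215.
Second set merges to minute 46 to minute 69, minute 71 to minute 88, minute 166 to minute 209.
A but not B: minute 26 to minute 46, minute 69 to minute 71, minute 209 to minute 215.
B but not A: minute 75 to minute 88, minute 166 to minute 185.
Combining gives A △ B.

minute 26 to minute 46, minute 69 to minute 71, minute 75 to minute 88, minute 166 to minute 185, minute 209 to minute 215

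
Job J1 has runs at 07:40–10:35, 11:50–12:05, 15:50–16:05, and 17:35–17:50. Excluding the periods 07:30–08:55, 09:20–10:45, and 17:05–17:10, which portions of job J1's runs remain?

08:55–09:20, 11:50–12:05, 15:50–16:05, 17:35–17:50

07:40–10:35 \ B = 08:55–09:20.
11:50–12:05: nothing removed.
15:50–16:05: nothing removed.
17:35–17:50: nothing removed.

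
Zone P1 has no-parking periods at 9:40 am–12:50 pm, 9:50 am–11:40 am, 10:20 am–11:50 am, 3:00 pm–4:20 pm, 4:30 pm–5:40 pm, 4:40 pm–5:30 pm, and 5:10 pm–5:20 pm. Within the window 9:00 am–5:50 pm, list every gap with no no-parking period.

9:00 am–9:40 am, 12:50 pm–3:00 pm, 4:20 pm–4:30 pm, 5:40 pm–5:50 pm

Covered (merged): 9:40 am–12:50 pm, 3:00 pm–4:20 pm, 4:30 pm–5:40 pm.
Gaps within 9:00 am–5:50 pm: 9:00 am–9:40 am, 12:50 pm–3:00 pm, 4:20 pm–4:30 pm, 5:40 pm–5:50 pm.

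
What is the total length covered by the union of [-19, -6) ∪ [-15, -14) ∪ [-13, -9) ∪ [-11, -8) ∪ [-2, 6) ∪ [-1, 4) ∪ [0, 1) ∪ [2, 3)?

21

Merged: [-19, -6), [-2, 6).
Lengths: 13 + 8 = 21.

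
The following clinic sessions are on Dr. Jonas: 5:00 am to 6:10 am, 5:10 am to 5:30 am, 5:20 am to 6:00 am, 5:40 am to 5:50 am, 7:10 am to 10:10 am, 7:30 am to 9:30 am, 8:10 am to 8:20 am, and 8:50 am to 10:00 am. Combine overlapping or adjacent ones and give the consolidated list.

5:00 am–6:10 am, 7:10 am–10:10 am

5:10 am–5:30 am overlaps/touches 5:00 am–6:10 am → extend to 5:00 am–6:10 am.
5:20 am–6:00 am overlaps/touches 5:00 am–6:10 am → extend to 5:00 am–6:10 am.
5:40 am–5:50 am overlaps/touches 5:00 am–6:10 am → extend to 5:00 am–6:10 am.
7:10 am–10:10 am is disjoint → start new block.
7:30 am–9:30 am overlaps/touches 7:10 am–10:10 am → extend to 7:10 am–10:10 am.
8:10 am–8:20 am overlaps/touches 7:10 am–10:10 am → extend to 7:10 am–10:10 am.
8:50 am–10:00 am overlaps/touches 7:10 am–10:10 am → extend to 7:10 am–10:10 am.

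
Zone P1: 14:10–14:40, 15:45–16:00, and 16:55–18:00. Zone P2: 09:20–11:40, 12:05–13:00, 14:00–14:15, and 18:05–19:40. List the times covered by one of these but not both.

A \ B = 14:15–14:40, 15:45–16:00, 16:55–18:00.
B \ A = 09:20–11:40, 12:05–13:00, 14:00–14:10, 18:05–19:40.
Union of the two gives the symmetric difference.

09:20–11:40, 12:05–13:00, 14:00–14:10, 14:15–14:40, 15:45–16:00, 16:55–18:00, 18:05–19:40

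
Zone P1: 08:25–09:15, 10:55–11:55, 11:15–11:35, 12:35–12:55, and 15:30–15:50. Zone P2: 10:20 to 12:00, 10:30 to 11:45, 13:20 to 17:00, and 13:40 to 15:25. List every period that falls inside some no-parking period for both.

10:55–11:55, 15:30–15:50

Merge the first list: 08:25–09:15, 10:55–11:55, 12:35–12:55, 15:30–15:50.
Merge the second list: 10:20–12:00, 13:20–17:00.
08:25–09:15 meets no B interval.
10:55–11:55 ∩ B → 10:55–11:55.
12:35–12:55 meets no B interval.
15:30–15:50 ∩ B → 15:30–15:50.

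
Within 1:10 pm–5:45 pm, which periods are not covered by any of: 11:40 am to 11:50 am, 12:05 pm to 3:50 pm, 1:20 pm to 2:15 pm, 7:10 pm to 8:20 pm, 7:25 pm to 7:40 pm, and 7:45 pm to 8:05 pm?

The merged coverage is 11:40 am–11:50 am, 12:05 pm–3:50 pm, 7:10 pm–8:20 pm.
Complement within 1:10 pm–5:45 pm: 3:50 pm–5:45 pm.

3:50 pm–5:45 pm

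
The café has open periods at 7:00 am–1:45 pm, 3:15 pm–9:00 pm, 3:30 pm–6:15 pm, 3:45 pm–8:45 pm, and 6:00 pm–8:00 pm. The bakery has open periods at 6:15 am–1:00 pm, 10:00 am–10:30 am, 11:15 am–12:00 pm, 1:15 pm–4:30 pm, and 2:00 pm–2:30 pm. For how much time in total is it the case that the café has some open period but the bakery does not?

4 h 45 min

Merge the first list: 7:00 am-1:45 pm, 3:15 pm-9:00 pm.
Merge the second list: 6:15 am-1:00 pm, 1:15 pm-4:30 pm.
A \ B = 1:00 pm-1:15 pm, 4:30 pm-9:00 pm.
Total: 15 min + 4 h 30 min = 4 h 45 min.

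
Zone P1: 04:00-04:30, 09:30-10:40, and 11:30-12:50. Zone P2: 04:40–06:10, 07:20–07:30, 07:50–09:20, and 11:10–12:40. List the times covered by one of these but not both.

Only in the first: 04:00–04:30, 09:30–10:40, 12:40–12:50.
Only in the second: 04:40–06:10, 07:20–07:30, 07:50–09:20, 11:10–11:30.
Together these are the periods covered by exactly one.

04:00–04:30, 04:40–06:10, 07:20–07:30, 07:50–09:20, 09:30–10:40, 11:10–11:30, 12:40–12:50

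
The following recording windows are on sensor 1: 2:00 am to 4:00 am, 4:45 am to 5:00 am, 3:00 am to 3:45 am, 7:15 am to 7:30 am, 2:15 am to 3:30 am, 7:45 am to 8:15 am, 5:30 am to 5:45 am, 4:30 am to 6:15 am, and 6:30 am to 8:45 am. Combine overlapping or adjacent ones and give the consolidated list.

2:00 am–4:00 am, 4:30 am–6:15 am, 6:30 am–8:45 am

Sort by start: 2:00 am–4:00 am, 2:15 am–3:30 am, 3:00 am–3:45 am, 4:30 am–6:15 am, 4:45 am–5:00 am, 5:30 am–5:45 am, 6:30 am–8:45 am, 7:15 am–7:30 am, 7:45 am–8:15 am.
2:15 am–3:30 am overlaps/touches 2:00 am–4:00 am → extend to 2:00 am–4:00 am.
3:00 am–3:45 am overlaps/touches 2:00 am–4:00 am → extend to 2:00 am–4:00 am.
4:30 am–6:15 am is disjoint → start new block.
4:45 am–5:00 am overlaps/touches 4:30 am–6:15 am → extend to 4:30 am–6:15 am.
5:30 am–5:45 am overlaps/touches 4:30 am–6:15 am → extend to 4:30 am–6:15 am.
6:30 am–8:45 am is disjoint → start new block.
7:15 am–7:30 am overlaps/touches 6:30 am–8:45 am → extend to 6:30 am–8:45 am.
7:45 am–8:15 am overlaps/touches 6:30 am–8:45 am → extend to 6:30 am–8:45 am.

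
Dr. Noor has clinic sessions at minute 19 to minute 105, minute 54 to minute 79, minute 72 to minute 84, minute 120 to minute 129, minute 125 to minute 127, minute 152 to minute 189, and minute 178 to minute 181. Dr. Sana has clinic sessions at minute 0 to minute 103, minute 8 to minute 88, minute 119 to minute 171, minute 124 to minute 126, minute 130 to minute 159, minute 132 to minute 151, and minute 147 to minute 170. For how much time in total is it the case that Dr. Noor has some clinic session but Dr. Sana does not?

20 minutes

Merge the first list: minute 19 to minute 105, minute 120 to minute 129, minute 152 to minute 189.
Merge the second list: minute 0 to minute 103, minute 119 to minute 171.
A \ B = minute 103 to minute 105, minute 171 to minute 189.
Total: 2 minutes + 18 minutes = 20 minutes.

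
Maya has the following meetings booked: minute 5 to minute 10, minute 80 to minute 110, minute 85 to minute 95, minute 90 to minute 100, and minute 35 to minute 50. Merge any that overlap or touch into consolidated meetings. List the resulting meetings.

minute 5 to minute 10, minute 35 to minute 50, minute 80 to minute 110

Sort by start: minute 5 to minute 10, minute 35 to minute 50, minute 80 to minute 110, minute 85 to minute 95, minute 90 to minute 100.
minute 35 to minute 50 is disjoint → start new block.
minute 80 to minute 110 is disjoint → start new block.
minute 85 to minute 95 overlaps/touches minute 80 to minute 110 → extend to minute 80 to minute 110.
minute 90 to minute 100 overlaps/touches minute 80 to minute 110 → extend to minute 80 to minute 110.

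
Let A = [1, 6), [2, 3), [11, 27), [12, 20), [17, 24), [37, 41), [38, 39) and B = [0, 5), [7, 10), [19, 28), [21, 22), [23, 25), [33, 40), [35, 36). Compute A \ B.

[5, 6) ∪ [11, 19) ∪ [40, 41)

First set merges to [1, 6), [11, 27), [37, 41).
Second set merges to [0, 5), [7, 10), [19, 28), [33, 40).
[1, 6) minus B → [5, 6).
[11, 27) minus B → [11, 19).
[37, 41) minus B → [40, 41).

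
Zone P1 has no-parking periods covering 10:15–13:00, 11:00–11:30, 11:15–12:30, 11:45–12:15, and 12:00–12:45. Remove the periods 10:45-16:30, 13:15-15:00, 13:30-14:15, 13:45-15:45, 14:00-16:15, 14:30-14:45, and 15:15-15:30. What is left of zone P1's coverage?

10:15–10:45

First set merges to 10:15–13:00.
Second set merges to 10:45–16:30.
10:15–13:00 \ B = 10:15–10:45.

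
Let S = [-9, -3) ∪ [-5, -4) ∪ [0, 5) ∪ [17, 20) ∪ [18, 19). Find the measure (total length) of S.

Merged: [-9, -3), [0, 5), [17, 20).
Lengths: 6 + 5 + 3 = 14.

14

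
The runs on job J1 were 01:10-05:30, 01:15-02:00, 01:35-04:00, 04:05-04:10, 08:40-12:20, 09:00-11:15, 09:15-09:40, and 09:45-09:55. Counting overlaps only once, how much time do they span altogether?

Merged: 01:10-05:30, 08:40-12:20.
Lengths: 4 h 20 min + 3 h 40 min = 8 h.

8 h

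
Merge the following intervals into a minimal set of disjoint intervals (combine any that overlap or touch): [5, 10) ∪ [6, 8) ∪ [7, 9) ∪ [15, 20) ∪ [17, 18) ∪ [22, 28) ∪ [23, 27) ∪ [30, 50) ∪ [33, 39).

[5, 10) ∪ [15, 20) ∪ [22, 28) ∪ [30, 50)

[6, 8) overlaps/touches [5, 10) → extend to [5, 10).
[7, 9) overlaps/touches [5, 10) → extend to [5, 10).
[15, 20) is disjoint → start new block.
[17, 18) overlaps/touches [15, 20) → extend to [15, 20).
[22, 28) is disjoint → start new block.
[23, 27) overlaps/touches [22, 28) → extend to [22, 28).
[30, 50) is disjoint → start new block.
[33, 39) overlaps/touches [30, 50) → extend to [30, 50).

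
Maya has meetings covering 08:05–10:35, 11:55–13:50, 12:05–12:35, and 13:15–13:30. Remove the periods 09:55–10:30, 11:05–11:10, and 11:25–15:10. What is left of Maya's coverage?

Merge the first list: 08:05–10:35, 11:55–13:50.
08:05–10:35 minus B → 08:05–09:55, 10:30–10:35.
11:55–13:50: fully covered by B → removed.

08:05–09:55, 10:30–10:35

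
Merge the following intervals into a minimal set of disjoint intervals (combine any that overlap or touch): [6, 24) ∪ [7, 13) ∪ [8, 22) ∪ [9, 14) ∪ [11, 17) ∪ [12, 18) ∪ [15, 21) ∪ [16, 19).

[6, 24)

[7, 13) overlaps/touches [6, 24) → extend to [6, 24).
[8, 22) overlaps/touches [6, 24) → extend to [6, 24).
[9, 14) overlaps/touches [6, 24) → extend to [6, 24).
[11, 17) overlaps/touches [6, 24) → extend to [6, 24).
[12, 18) overlaps/touches [6, 24) → extend to [6, 24).
[15, 21) overlaps/touches [6, 24) → extend to [6, 24).
[16, 19) overlaps/touches [6, 24) → extend to [6, 24).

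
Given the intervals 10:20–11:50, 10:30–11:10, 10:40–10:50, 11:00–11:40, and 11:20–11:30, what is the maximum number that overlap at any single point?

3

At 10:40, 3 of the intervals are simultaneously active.
No point has more.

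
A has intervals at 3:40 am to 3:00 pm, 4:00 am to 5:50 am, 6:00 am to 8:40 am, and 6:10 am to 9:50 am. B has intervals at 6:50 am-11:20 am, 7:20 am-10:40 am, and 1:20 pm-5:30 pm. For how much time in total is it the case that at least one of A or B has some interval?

First set merges to 3:40 am-3:00 pm.
Second set merges to 6:50 am-11:20 am, 1:20 pm-5:30 pm.
A ∪ B = 3:40 am-5:30 pm.
Total: 13 h 50 min.

13 h 50 min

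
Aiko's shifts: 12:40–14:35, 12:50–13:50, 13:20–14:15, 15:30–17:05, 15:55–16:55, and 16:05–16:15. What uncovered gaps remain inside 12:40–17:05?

The merged coverage is 12:40-14:35, 15:30-17:05.
Complement within 12:40-17:05: 14:35-15:30.

14:35-15:30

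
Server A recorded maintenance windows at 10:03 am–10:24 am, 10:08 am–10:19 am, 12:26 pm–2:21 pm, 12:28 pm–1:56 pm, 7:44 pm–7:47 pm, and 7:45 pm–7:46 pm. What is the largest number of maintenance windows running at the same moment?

Walk the sorted start/end points keeping a running depth.
The depth first hits 2 at 10:08 am.

2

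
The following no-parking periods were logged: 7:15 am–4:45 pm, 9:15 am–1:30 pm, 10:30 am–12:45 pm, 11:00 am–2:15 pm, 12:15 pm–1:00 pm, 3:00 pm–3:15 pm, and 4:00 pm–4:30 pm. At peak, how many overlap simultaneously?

5

Sweep endpoints in order; track running count of active intervals.
Peak of 5 reached at 12:15 pm.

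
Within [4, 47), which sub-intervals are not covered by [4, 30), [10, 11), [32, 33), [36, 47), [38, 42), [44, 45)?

After merging, the occupied span is [4, 30), [32, 33), [36, 47).
Uncovered inside [4, 47): [30, 32), [33, 36).

[30, 32) ∪ [33, 36)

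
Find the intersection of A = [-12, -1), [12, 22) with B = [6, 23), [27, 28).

[12, 22)

[-12, -1): no overlap with the second set.
[12, 22) meets the second set on [12, 22).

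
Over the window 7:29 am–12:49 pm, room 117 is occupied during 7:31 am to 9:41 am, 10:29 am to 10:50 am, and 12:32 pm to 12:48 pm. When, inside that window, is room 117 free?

The merged coverage is 7:31 am–9:41 am, 10:29 am–10:50 am, 12:32 pm–12:48 pm.
Gaps within 7:29 am–12:49 pm: 7:29 am–7:31 am, 9:41 am–10:29 am, 10:50 am–12:32 pm, 12:48 pm–12:49 pm.

7:29 am–7:31 am, 9:41 am–10:29 am, 10:50 am–12:32 pm, 12:48 pm–12:49 pm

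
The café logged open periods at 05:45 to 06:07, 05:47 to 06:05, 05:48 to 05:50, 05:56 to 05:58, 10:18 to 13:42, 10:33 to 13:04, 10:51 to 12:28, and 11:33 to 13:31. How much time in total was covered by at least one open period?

3 h 46 min

Merged: 05:45–06:07, 10:18–13:42.
Lengths: 22 min + 3 h 24 min = 3 h 46 min.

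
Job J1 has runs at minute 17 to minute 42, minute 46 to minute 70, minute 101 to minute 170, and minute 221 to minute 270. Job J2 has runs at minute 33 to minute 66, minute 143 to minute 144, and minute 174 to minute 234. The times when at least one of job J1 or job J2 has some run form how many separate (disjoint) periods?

3

A ∪ B = minute 17 to minute 70, minute 101 to minute 170, minute 174 to minute 270.
That is 3 disjoint pieces.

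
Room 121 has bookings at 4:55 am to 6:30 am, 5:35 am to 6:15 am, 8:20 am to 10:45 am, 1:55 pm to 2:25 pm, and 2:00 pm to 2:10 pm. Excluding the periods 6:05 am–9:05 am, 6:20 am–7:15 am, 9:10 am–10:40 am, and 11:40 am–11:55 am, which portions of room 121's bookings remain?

Merge the first list: 4:55 am–6:30 am, 8:20 am–10:45 am, 1:55 pm–2:25 pm.
Merge the second list: 6:05 am–9:05 am, 9:10 am–10:40 am, 11:40 am–11:55 am.
4:55 am–6:30 am with B removed leaves 4:55 am–6:05 am.
8:20 am–10:45 am with B removed leaves 9:05 am–9:10 am, 10:40 am–10:45 am.
1:55 pm–2:25 pm is untouched.

4:55 am–6:05 am, 9:05 am–9:10 am, 10:40 am–10:45 am, 1:55 pm–2:25 pm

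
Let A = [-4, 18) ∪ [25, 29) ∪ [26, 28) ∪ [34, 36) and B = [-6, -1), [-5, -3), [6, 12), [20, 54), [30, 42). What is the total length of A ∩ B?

15

Merge the first list: [-4, 18), [25, 29), [34, 36).
Merge the second list: [-6, -1), [6, 12), [20, 54).
A ∩ B = [-4, -1), [6, 12), [25, 29), [34, 36).
Total: 3 + 6 + 4 + 2 = 15.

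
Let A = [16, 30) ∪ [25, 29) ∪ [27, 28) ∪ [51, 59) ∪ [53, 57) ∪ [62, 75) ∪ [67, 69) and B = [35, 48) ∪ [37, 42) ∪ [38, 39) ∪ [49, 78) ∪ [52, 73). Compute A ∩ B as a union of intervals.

Merge the first list: [16, 30), [51, 59), [62, 75).
Merge the second list: [35, 48), [49, 78).
[16, 30): no overlap with the second set.
[51, 59) meets the second set on [51, 59).
[62, 75) meets the second set on [62, 75).

[51, 59) ∪ [62, 75)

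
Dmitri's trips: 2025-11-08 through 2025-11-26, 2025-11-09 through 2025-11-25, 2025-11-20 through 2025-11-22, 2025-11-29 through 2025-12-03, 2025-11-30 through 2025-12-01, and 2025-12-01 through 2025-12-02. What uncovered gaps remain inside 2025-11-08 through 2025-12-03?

After merging, the occupied span is 2025-11-08 through 2025-11-26, 2025-11-29 through 2025-12-03.
Complement within 2025-11-08 through 2025-12-03: 2025-11-27 through 2025-11-28.

2025-11-27 through 2025-11-28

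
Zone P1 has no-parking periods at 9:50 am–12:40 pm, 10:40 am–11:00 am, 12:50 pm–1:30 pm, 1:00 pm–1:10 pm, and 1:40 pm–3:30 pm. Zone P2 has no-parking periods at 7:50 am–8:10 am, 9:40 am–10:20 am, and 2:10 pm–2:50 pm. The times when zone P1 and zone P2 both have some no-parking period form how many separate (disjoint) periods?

Merge the first list: 9:50 am-12:40 pm, 12:50 pm-1:30 pm, 1:40 pm-3:30 pm.
A ∩ B = 9:50 am-10:20 am, 2:10 pm-2:50 pm.
That is 2 disjoint pieces.

2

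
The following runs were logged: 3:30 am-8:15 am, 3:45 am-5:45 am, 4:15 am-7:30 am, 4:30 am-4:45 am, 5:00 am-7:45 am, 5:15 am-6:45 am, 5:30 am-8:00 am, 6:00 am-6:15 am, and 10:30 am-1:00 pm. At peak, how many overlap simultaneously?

Sweep endpoints in order; track running count of active intervals.
Peak of 6 reached at 5:30 am.

6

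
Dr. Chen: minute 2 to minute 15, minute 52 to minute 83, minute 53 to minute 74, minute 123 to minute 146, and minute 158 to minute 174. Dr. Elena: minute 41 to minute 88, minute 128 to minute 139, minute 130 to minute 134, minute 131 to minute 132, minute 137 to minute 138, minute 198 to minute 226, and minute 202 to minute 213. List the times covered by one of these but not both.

minute 2 to minute 15, minute 41 to minute 52, minute 83 to minute 88, minute 123 to minute 128, minute 139 to minute 146, minute 158 to minute 174, minute 198 to minute 226

Merge the first list: minute 2 to minute 15, minute 52 to minute 83, minute 123 to minute 146, minute 158 to minute 174.
Merge the second list: minute 41 to minute 88, minute 128 to minute 139, minute 198 to minute 226.
Only in the first: minute 2 to minute 15, minute 123 to minute 128, minute 139 to minute 146, minute 158 to minute 174.
Only in the second: minute 41 to minute 52, minute 83 to minute 88, minute 198 to minute 226.
Together these are the periods covered by exactly one.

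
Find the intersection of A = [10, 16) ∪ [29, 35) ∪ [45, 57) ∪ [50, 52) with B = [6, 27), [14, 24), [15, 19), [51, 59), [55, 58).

Merge the first list: [10, 16), [29, 35), [45, 57).
Merge the second list: [6, 27), [51, 59).
[10, 16) meets the second set on [10, 16).
[29, 35): no overlap with the second set.
[45, 57) meets the second set on [51, 57).

[10, 16) ∪ [51, 57)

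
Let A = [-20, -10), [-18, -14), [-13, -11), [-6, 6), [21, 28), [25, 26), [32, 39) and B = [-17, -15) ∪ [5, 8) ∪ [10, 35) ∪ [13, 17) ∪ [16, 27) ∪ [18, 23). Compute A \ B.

Merge the first list: [-20, -10), [-6, 6), [21, 28), [32, 39).
Merge the second list: [-17, -15), [5, 8), [10, 35).
[-20, -10) \ B = [-20, -17), [-15, -10).
[-6, 6) \ B = [-6, 5).
[21, 28): entirely removed.
[32, 39) \ B = [35, 39).

[-20, -17) ∪ [-15, -10) ∪ [-6, 5) ∪ [35, 39)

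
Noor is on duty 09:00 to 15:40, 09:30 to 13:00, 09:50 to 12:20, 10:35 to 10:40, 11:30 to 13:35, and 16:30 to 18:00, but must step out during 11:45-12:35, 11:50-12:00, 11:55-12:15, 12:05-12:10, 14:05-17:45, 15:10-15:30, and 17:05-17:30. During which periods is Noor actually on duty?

Merge the first list: 09:00-15:40, 16:30-18:00.
Merge the second list: 11:45-12:35, 14:05-17:45.
09:00-15:40 \ B = 09:00-11:45, 12:35-14:05.
16:30-18:00 \ B = 17:45-18:00.

09:00-11:45, 12:35-14:05, 17:45-18:00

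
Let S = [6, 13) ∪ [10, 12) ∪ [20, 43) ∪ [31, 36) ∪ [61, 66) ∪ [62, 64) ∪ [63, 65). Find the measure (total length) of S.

Merged: [6, 13), [20, 43), [61, 66).
Lengths: 7 + 23 + 5 = 35.

35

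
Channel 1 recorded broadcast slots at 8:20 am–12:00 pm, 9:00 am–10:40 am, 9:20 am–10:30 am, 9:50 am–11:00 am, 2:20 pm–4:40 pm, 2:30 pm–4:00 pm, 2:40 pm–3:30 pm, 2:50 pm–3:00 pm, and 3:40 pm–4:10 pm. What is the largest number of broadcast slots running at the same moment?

At 9:50 am, 4 of the intervals are simultaneously active.
No point has more.

4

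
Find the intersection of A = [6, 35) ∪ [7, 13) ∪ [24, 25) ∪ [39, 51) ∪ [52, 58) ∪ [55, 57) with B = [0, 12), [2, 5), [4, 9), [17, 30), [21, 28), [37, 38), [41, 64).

Merge the first list: [6, 35), [39, 51), [52, 58).
Merge the second list: [0, 12), [17, 30), [37, 38), [41, 64).
[6, 35) ∩ B → [6, 12), [17, 30).
[39, 51) ∩ B → [41, 51).
[52, 58) ∩ B → [52, 58).

[6, 12) ∪ [17, 30) ∪ [41, 51) ∪ [52, 58)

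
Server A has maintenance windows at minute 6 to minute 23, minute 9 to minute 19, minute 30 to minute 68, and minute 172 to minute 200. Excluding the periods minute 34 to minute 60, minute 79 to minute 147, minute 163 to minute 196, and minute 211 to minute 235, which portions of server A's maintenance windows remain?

A, merged: minute 6 to minute 23, minute 30 to minute 68, minute 172 to minute 200.
minute 6 to minute 23: nothing removed.
minute 30 to minute 68 \ B = minute 30 to minute 34, minute 60 to minute 68.
minute 172 to minute 200 \ B = minute 196 to minute 200.

minute 6 to minute 23, minute 30 to minute 34, minute 60 to minute 68, minute 196 to minute 200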